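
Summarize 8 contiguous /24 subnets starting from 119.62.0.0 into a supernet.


Original prefix: /24
Number of subnets: 8 = 2^3
New prefix = 24 - 3 = 21
Supernet: 119.62.0.0/21


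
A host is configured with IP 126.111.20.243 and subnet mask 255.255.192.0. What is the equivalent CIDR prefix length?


Binary: 11111111.11111111.11000000.00000000
Count leading 1s
Prefix: /18


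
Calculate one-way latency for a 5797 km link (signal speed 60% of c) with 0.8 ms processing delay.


Speed = 0.6 * 3e5 km/s = 180000 km/s
Propagation delay = 5797 / 180000 = 0.0322 s = 32.2056 ms
Processing delay = 0.8 ms
Total one-way latency = 33.0056 ms


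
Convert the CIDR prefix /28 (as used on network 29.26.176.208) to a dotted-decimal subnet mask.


/28 means 28 network bits, 4 host bits
Binary: 11111111111111111111111111110000
Mask: 255.255.255.240


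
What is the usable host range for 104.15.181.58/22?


Network: 104.15.180.0
Broadcast: 104.15.183.255
First usable = network + 1
Last usable = broadcast - 1
Range: 104.15.180.1 to 104.15.183.254


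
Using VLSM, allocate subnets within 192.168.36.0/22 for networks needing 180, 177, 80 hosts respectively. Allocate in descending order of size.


180 hosts -> /24 (254 usable): 192.168.36.0/24
177 hosts -> /24 (254 usable): 192.168.37.0/24
80 hosts -> /25 (126 usable): 192.168.38.0/25
Allocation: 192.168.36.0/24 (180 hosts, 254 usable); 192.168.37.0/24 (177 hosts, 254 usable); 192.168.38.0/25 (80 hosts, 126 usable)


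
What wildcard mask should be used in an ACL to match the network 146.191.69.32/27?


Subnet mask: 255.255.255.224
Wildcard = 255.255.255.255 - subnet mask
255 - 255 = 0
255 - 255 = 0
255 - 255 = 0
255 - 224 = 31
Wildcard: 0.0.0.31


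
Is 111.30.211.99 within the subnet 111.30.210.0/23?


Subnet network: 111.30.210.0
Test IP AND mask: 111.30.210.0
Yes, 111.30.211.99 is in 111.30.210.0/23


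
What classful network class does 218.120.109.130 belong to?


First octet: 218
Binary: 11011010
110xxxxx -> Class C (192-223)
Class C, default mask 255.255.255.0 (/24)


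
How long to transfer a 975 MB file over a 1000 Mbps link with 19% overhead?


Effective throughput = 1000 * (1 - 19/100) = 810 Mbps
File size in Mb = 975 * 8 = 7800 Mb
Time = 7800 / 810
Time = 9.6296 seconds


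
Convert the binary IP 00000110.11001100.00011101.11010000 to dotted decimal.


00000110 = 6
11001100 = 204
00011101 = 29
11010000 = 208
IP: 6.204.29.208


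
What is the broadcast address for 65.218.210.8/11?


Network: 65.192.0.0/11
Host bits = 21
Set all host bits to 1:
Broadcast: 65.223.255.255


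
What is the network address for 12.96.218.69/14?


IP:   00001100.01100000.11011010.01000101
Mask: 11111111.11111100.00000000.00000000
AND operation:
Net:  00001100.01100000.00000000.00000000
Network: 12.96.0.0/14


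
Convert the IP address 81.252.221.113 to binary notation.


81 = 01010001
252 = 11111100
221 = 11011101
113 = 01110001
Binary: 01010001.11111100.11011101.01110001


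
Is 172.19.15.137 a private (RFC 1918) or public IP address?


RFC 1918 private ranges:
  10.0.0.0/8 (10.0.0.0 - 10.255.255.255)
  172.16.0.0/12 (172.16.0.0 - 172.31.255.255)
  192.168.0.0/16 (192.168.0.0 - 192.168.255.255)
Private (in 172.16.0.0/12)


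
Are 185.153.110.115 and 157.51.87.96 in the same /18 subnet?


Mask: 255.255.192.0
185.153.110.115 AND mask = 185.153.64.0
157.51.87.96 AND mask = 157.51.64.0
No, different subnets (185.153.64.0 vs 157.51.64.0)


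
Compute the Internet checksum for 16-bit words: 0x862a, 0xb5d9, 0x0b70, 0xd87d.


Sum all words (with carry folding):
+ 0x862a = 0x862a
+ 0xb5d9 = 0x3c04
+ 0x0b70 = 0x4774
+ 0xd87d = 0x1ff2
One's complement: ~0x1ff2
Checksum = 0xe00d


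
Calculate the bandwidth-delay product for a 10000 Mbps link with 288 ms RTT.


BDP = bandwidth * RTT
= 10000 Mbps * 288 ms
= 10000 * 1e6 * 288 / 1000 bits
= 2880000000 bits
= 360000000 bytes
= 351562.5 KB
BDP = 2880000000 bits (360000000 bytes)


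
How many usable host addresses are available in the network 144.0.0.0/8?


Host bits = 32 - 8 = 24
Total addresses = 2^24 = 16777216
Usable = total - 2 (network and broadcast)
Usable hosts: 16777214


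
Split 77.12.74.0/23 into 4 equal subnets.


New prefix = 23 + 2 = 25
Each subnet has 128 addresses
  77.12.74.0/25
  77.12.74.128/25
  77.12.75.0/25
  77.12.75.128/25
Subnets: 77.12.74.0/25, 77.12.74.128/25, 77.12.75.0/25, 77.12.75.128/25


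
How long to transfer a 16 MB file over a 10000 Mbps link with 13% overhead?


Effective throughput = 10000 * (1 - 13/100) = 8700 Mbps
File size in Mb = 16 * 8 = 128 Mb
Time = 128 / 8700
Time = 0.0147 seconds


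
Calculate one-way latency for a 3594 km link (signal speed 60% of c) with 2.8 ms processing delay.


Speed = 0.6 * 3e5 km/s = 180000 km/s
Propagation delay = 3594 / 180000 = 0.02 s = 19.9667 ms
Processing delay = 2.8 ms
Total one-way latency = 22.7667 ms


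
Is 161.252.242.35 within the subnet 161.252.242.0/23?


Subnet network: 161.252.242.0
Test IP AND mask: 161.252.242.0
Yes, 161.252.242.35 is in 161.252.242.0/23


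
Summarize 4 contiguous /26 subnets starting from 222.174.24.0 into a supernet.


Original prefix: /26
Number of subnets: 4 = 2^2
New prefix = 26 - 2 = 24
Supernet: 222.174.24.0/24


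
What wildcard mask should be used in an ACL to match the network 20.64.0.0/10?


Subnet mask: 255.192.0.0
Wildcard = 255.255.255.255 - subnet mask
255 - 255 = 0
255 - 192 = 63
255 - 0 = 255
255 - 0 = 255
Wildcard: 0.63.255.255


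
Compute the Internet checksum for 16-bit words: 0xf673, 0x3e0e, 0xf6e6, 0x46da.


Sum all words (with carry folding):
+ 0xf673 = 0xf673
+ 0x3e0e = 0x3482
+ 0xf6e6 = 0x2b69
+ 0x46da = 0x7243
One's complement: ~0x7243
Checksum = 0x8dbc


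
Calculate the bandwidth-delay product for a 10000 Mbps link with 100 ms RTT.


BDP = bandwidth * RTT
= 10000 Mbps * 100 ms
= 10000 * 1e6 * 100 / 1000 bits
= 1000000000 bits
= 125000000 bytes
= 122070.3125 KB
BDP = 1000000000 bits (125000000 bytes)


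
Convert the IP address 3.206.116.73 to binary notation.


3 = 00000011
206 = 11001110
116 = 01110100
73 = 01001001
Binary: 00000011.11001110.01110100.01001001


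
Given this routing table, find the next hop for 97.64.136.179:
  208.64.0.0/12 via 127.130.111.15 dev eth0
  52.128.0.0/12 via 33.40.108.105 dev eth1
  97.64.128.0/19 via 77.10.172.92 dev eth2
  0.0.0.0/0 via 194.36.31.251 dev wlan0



Longest prefix match for 97.64.136.179:
  /12 208.64.0.0: no
  /12 52.128.0.0: no
  /19 97.64.128.0: MATCH
  /0 0.0.0.0: MATCH
Selected: next-hop 77.10.172.92 via eth2 (matched /19)


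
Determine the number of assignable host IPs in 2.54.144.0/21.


Host bits = 32 - 21 = 11
Total addresses = 2^11 = 2048
Usable = total - 2 (network and broadcast)
Usable hosts: 2046


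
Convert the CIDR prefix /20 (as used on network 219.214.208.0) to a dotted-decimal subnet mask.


/20 means 20 network bits, 12 host bits
Binary: 11111111111111111111000000000000
Mask: 255.255.240.0


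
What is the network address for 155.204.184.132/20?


IP:   10011011.11001100.10111000.10000100
Mask: 11111111.11111111.11110000.00000000
AND operation:
Net:  10011011.11001100.10110000.00000000
Network: 155.204.176.0/20


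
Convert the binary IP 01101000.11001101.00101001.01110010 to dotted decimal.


01101000 = 104
11001101 = 205
00101001 = 41
01110010 = 114
IP: 104.205.41.114


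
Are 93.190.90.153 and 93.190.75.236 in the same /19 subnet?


Mask: 255.255.224.0
93.190.90.153 AND mask = 93.190.64.0
93.190.75.236 AND mask = 93.190.64.0
Yes, same subnet (93.190.64.0)


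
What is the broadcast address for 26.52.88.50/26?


Network: 26.52.88.0/26
Host bits = 6
Set all host bits to 1:
Broadcast: 26.52.88.63


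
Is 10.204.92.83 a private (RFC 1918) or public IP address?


RFC 1918 private ranges:
  10.0.0.0/8 (10.0.0.0 - 10.255.255.255)
  172.16.0.0/12 (172.16.0.0 - 172.31.255.255)
  192.168.0.0/16 (192.168.0.0 - 192.168.255.255)
Private (in 10.0.0.0/8)


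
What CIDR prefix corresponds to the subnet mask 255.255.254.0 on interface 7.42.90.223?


Binary: 11111111.11111111.11111110.00000000
Count leading 1s
Prefix: /23


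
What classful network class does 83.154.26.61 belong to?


First octet: 83
Binary: 01010011
0xxxxxxx -> Class A (1-126)
Class A, default mask 255.0.0.0 (/8)


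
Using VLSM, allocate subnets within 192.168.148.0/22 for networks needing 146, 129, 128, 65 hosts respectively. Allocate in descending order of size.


146 hosts -> /24 (254 usable): 192.168.148.0/24
129 hosts -> /24 (254 usable): 192.168.149.0/24
128 hosts -> /24 (254 usable): 192.168.150.0/24
65 hosts -> /25 (126 usable): 192.168.151.0/25
Allocation: 192.168.148.0/24 (146 hosts, 254 usable); 192.168.149.0/24 (129 hosts, 254 usable); 192.168.150.0/24 (128 hosts, 254 usable); 192.168.151.0/25 (65 hosts, 126 usable)


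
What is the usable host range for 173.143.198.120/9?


Network: 173.128.0.0
Broadcast: 173.255.255.255
First usable = network + 1
Last usable = broadcast - 1
Range: 173.128.0.1 to 173.255.255.254


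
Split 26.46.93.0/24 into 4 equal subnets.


New prefix = 24 + 2 = 26
Each subnet has 64 addresses
  26.46.93.0/26
  26.46.93.64/26
  26.46.93.128/26
  26.46.93.192/26
Subnets: 26.46.93.0/26, 26.46.93.64/26, 26.46.93.128/26, 26.46.93.192/26


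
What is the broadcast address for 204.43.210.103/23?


Network: 204.43.210.0/23
Host bits = 9
Set all host bits to 1:
Broadcast: 204.43.211.255


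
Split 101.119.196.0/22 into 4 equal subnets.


New prefix = 22 + 2 = 24
Each subnet has 256 addresses
  101.119.196.0/24
  101.119.197.0/24
  101.119.198.0/24
  101.119.199.0/24
Subnets: 101.119.196.0/24, 101.119.197.0/24, 101.119.198.0/24, 101.119.199.0/24


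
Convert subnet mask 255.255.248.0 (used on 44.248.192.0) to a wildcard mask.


Subnet mask: 255.255.248.0
Wildcard = 255.255.255.255 - subnet mask
255 - 255 = 0
255 - 255 = 0
255 - 248 = 7
255 - 0 = 255
Wildcard: 0.0.7.255


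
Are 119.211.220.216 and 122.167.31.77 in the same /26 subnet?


Mask: 255.255.255.192
119.211.220.216 AND mask = 119.211.220.192
122.167.31.77 AND mask = 122.167.31.64
No, different subnets (119.211.220.192 vs 122.167.31.64)


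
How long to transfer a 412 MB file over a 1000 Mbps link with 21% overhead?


Effective throughput = 1000 * (1 - 21/100) = 790 Mbps
File size in Mb = 412 * 8 = 3296 Mb
Time = 3296 / 790
Time = 4.1722 seconds


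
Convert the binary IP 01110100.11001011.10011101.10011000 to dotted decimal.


01110100 = 116
11001011 = 203
10011101 = 157
10011000 = 152
IP: 116.203.157.152


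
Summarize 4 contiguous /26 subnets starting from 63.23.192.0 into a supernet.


Original prefix: /26
Number of subnets: 4 = 2^2
New prefix = 26 - 2 = 24
Supernet: 63.23.192.0/24


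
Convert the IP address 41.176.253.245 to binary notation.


41 = 00101001
176 = 10110000
253 = 11111101
245 = 11110101
Binary: 00101001.10110000.11111101.11110101


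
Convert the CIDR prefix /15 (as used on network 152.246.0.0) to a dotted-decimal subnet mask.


/15 means 15 network bits, 17 host bits
Binary: 11111111111111100000000000000000
Mask: 255.254.0.0


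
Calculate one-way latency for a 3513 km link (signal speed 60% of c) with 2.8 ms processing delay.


Speed = 0.6 * 3e5 km/s = 180000 km/s
Propagation delay = 3513 / 180000 = 0.0195 s = 19.5167 ms
Processing delay = 2.8 ms
Total one-way latency = 22.3167 ms


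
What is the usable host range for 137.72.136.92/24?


Network: 137.72.136.0
Broadcast: 137.72.136.255
First usable = network + 1
Last usable = broadcast - 1
Range: 137.72.136.1 to 137.72.136.254


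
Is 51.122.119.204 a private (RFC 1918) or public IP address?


RFC 1918 private ranges:
  10.0.0.0/8 (10.0.0.0 - 10.255.255.255)
  172.16.0.0/12 (172.16.0.0 - 172.31.255.255)
  192.168.0.0/16 (192.168.0.0 - 192.168.255.255)
Public (not in any RFC 1918 range)


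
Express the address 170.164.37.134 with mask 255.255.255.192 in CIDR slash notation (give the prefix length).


Binary: 11111111.11111111.11111111.11000000
Count leading 1s
Prefix: /26


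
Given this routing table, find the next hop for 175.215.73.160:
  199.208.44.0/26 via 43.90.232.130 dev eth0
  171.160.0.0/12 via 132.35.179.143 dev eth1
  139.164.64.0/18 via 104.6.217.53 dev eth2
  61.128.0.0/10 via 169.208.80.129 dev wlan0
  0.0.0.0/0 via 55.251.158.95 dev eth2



Longest prefix match for 175.215.73.160:
  /26 199.208.44.0: no
  /12 171.160.0.0: no
  /18 139.164.64.0: no
  /10 61.128.0.0: no
  /0 0.0.0.0: MATCH
Selected: next-hop 55.251.158.95 via eth2 (matched /0)


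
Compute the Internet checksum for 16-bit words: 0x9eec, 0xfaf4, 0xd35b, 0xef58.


Sum all words (with carry folding):
+ 0x9eec = 0x9eec
+ 0xfaf4 = 0x99e1
+ 0xd35b = 0x6d3d
+ 0xef58 = 0x5c96
One's complement: ~0x5c96
Checksum = 0xa369


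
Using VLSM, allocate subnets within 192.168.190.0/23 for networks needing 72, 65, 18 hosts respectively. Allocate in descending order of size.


72 hosts -> /25 (126 usable): 192.168.190.0/25
65 hosts -> /25 (126 usable): 192.168.190.128/25
18 hosts -> /27 (30 usable): 192.168.191.0/27
Allocation: 192.168.190.0/25 (72 hosts, 126 usable); 192.168.190.128/25 (65 hosts, 126 usable); 192.168.191.0/27 (18 hosts, 30 usable)


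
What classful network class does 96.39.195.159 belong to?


First octet: 96
Binary: 01100000
0xxxxxxx -> Class A (1-126)
Class A, default mask 255.0.0.0 (/8)


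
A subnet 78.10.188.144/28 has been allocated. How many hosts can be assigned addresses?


Host bits = 32 - 28 = 4
Total addresses = 2^4 = 16
Usable = total - 2 (network and broadcast)
Usable hosts: 14


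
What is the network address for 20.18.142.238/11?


IP:   00010100.00010010.10001110.11101110
Mask: 11111111.11100000.00000000.00000000
AND operation:
Net:  00010100.00000000.00000000.00000000
Network: 20.0.0.0/11


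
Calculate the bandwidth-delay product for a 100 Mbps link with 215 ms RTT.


BDP = bandwidth * RTT
= 100 Mbps * 215 ms
= 100 * 1e6 * 215 / 1000 bits
= 21500000 bits
= 2687500 bytes
= 2624.5117 KB
BDP = 21500000 bits (2687500 bytes)


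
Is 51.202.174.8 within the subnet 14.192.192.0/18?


Subnet network: 14.192.192.0
Test IP AND mask: 51.202.128.0
No, 51.202.174.8 is not in 14.192.192.0/18


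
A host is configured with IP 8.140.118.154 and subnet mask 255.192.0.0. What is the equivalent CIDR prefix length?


Binary: 11111111.11000000.00000000.00000000
Count leading 1s
Prefix: /10


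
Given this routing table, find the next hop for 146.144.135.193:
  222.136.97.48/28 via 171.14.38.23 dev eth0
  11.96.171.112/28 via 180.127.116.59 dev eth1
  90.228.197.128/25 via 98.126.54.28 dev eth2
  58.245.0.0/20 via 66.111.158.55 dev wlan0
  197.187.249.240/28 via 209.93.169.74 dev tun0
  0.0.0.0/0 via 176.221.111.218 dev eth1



Longest prefix match for 146.144.135.193:
  /28 222.136.97.48: no
  /28 11.96.171.112: no
  /25 90.228.197.128: no
  /20 58.245.0.0: no
  /28 197.187.249.240: no
  /0 0.0.0.0: MATCH
Selected: next-hop 176.221.111.218 via eth1 (matched /0)


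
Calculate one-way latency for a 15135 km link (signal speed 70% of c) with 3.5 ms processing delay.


Speed = 0.7 * 3e5 km/s = 210000 km/s
Propagation delay = 15135 / 210000 = 0.0721 s = 72.0714 ms
Processing delay = 3.5 ms
Total one-way latency = 75.5714 ms


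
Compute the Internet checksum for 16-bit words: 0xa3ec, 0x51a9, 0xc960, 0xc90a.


Sum all words (with carry folding):
+ 0xa3ec = 0xa3ec
+ 0x51a9 = 0xf595
+ 0xc960 = 0xbef6
+ 0xc90a = 0x8801
One's complement: ~0x8801
Checksum = 0x77fe


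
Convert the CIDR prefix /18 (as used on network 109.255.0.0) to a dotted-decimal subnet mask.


/18 means 18 network bits, 14 host bits
Binary: 11111111111111111100000000000000
Mask: 255.255.192.0


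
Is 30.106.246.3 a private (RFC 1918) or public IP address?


RFC 1918 private ranges:
  10.0.0.0/8 (10.0.0.0 - 10.255.255.255)
  172.16.0.0/12 (172.16.0.0 - 172.31.255.255)
  192.168.0.0/16 (192.168.0.0 - 192.168.255.255)
Public (not in any RFC 1918 range)


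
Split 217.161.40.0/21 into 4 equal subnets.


New prefix = 21 + 2 = 23
Each subnet has 512 addresses
  217.161.40.0/23
  217.161.42.0/23
  217.161.44.0/23
  217.161.46.0/23
Subnets: 217.161.40.0/23, 217.161.42.0/23, 217.161.44.0/23, 217.161.46.0/23


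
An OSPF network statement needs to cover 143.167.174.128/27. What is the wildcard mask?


Subnet mask: 255.255.255.224
Wildcard = 255.255.255.255 - subnet mask
255 - 255 = 0
255 - 255 = 0
255 - 255 = 0
255 - 224 = 31
Wildcard: 0.0.0.31


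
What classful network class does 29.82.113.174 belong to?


First octet: 29
Binary: 00011101
0xxxxxxx -> Class A (1-126)
Class A, default mask 255.0.0.0 (/8)


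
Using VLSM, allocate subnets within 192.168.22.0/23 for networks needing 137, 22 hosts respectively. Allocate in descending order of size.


137 hosts -> /24 (254 usable): 192.168.22.0/24
22 hosts -> /27 (30 usable): 192.168.23.0/27
Allocation: 192.168.22.0/24 (137 hosts, 254 usable); 192.168.23.0/27 (22 hosts, 30 usable)


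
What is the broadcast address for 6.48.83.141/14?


Network: 6.48.0.0/14
Host bits = 18
Set all host bits to 1:
Broadcast: 6.51.255.255


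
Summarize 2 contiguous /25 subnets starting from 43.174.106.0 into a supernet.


Original prefix: /25
Number of subnets: 2 = 2^1
New prefix = 25 - 1 = 24
Supernet: 43.174.106.0/24


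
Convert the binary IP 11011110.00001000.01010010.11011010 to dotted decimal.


11011110 = 222
00001000 = 8
01010010 = 82
11011010 = 218
IP: 222.8.82.218


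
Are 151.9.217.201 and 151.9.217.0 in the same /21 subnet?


Mask: 255.255.248.0
151.9.217.201 AND mask = 151.9.216.0
151.9.217.0 AND mask = 151.9.216.0
Yes, same subnet (151.9.216.0)


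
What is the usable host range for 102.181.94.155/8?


Network: 102.0.0.0
Broadcast: 102.255.255.255
First usable = network + 1
Last usable = broadcast - 1
Range: 102.0.0.1 to 102.255.255.254


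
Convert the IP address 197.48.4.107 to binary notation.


197 = 11000101
48 = 00110000
4 = 00000100
107 = 01101011
Binary: 11000101.00110000.00000100.01101011


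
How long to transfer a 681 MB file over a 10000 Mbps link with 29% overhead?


Effective throughput = 10000 * (1 - 29/100) = 7100 Mbps
File size in Mb = 681 * 8 = 5448 Mb
Time = 5448 / 7100
Time = 0.7673 seconds


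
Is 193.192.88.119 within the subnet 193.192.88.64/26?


Subnet network: 193.192.88.64
Test IP AND mask: 193.192.88.64
Yes, 193.192.88.119 is in 193.192.88.64/26


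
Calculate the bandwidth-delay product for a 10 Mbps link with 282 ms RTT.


BDP = bandwidth * RTT
= 10 Mbps * 282 ms
= 10 * 1e6 * 282 / 1000 bits
= 2820000 bits
= 352500 bytes
= 344.2383 KB
BDP = 2820000 bits (352500 bytes)


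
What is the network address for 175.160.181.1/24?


IP:   10101111.10100000.10110101.00000001
Mask: 11111111.11111111.11111111.00000000
AND operation:
Net:  10101111.10100000.10110101.00000000
Network: 175.160.181.0/24


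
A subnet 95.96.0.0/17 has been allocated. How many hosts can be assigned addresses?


Host bits = 32 - 17 = 15
Total addresses = 2^15 = 32768
Usable = total - 2 (network and broadcast)
Usable hosts: 32766


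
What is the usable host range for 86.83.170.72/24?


Network: 86.83.170.0
Broadcast: 86.83.170.255
First usable = network + 1
Last usable = broadcast - 1
Range: 86.83.170.1 to 86.83.170.254


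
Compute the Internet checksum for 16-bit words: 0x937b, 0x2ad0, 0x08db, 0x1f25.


Sum all words (with carry folding):
+ 0x937b = 0x937b
+ 0x2ad0 = 0xbe4b
+ 0x08db = 0xc726
+ 0x1f25 = 0xe64b
One's complement: ~0xe64b
Checksum = 0x19b4


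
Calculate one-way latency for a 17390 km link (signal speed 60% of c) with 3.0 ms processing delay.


Speed = 0.6 * 3e5 km/s = 180000 km/s
Propagation delay = 17390 / 180000 = 0.0966 s = 96.6111 ms
Processing delay = 3.0 ms
Total one-way latency = 99.6111 ms


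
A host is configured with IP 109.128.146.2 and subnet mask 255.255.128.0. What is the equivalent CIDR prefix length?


Binary: 11111111.11111111.10000000.00000000
Count leading 1s
Prefix: /17


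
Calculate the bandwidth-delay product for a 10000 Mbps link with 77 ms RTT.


BDP = bandwidth * RTT
= 10000 Mbps * 77 ms
= 10000 * 1e6 * 77 / 1000 bits
= 770000000 bits
= 96250000 bytes
= 93994.1406 KB
BDP = 770000000 bits (96250000 bytes)


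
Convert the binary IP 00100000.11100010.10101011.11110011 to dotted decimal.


00100000 = 32
11100010 = 226
10101011 = 171
11110011 = 243
IP: 32.226.171.243


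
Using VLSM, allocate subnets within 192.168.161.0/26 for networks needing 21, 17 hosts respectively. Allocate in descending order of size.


21 hosts -> /27 (30 usable): 192.168.161.0/27
17 hosts -> /27 (30 usable): 192.168.161.32/27
Allocation: 192.168.161.0/27 (21 hosts, 30 usable); 192.168.161.32/27 (17 hosts, 30 usable)


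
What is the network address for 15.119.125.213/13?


IP:   00001111.01110111.01111101.11010101
Mask: 11111111.11111000.00000000.00000000
AND operation:
Net:  00001111.01110000.00000000.00000000
Network: 15.112.0.0/13


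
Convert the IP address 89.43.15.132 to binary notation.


89 = 01011001
43 = 00101011
15 = 00001111
132 = 10000100
Binary: 01011001.00101011.00001111.10000100


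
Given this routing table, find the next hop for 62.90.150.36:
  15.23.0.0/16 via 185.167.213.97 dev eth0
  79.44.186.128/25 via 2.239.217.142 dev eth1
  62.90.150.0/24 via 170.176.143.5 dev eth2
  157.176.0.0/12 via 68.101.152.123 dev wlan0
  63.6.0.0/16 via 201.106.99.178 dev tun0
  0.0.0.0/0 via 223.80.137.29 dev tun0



Longest prefix match for 62.90.150.36:
  /16 15.23.0.0: no
  /25 79.44.186.128: no
  /24 62.90.150.0: MATCH
  /12 157.176.0.0: no
  /16 63.6.0.0: no
  /0 0.0.0.0: MATCH
Selected: next-hop 170.176.143.5 via eth2 (matched /24)


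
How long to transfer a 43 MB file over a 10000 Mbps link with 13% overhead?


Effective throughput = 10000 * (1 - 13/100) = 8700 Mbps
File size in Mb = 43 * 8 = 344 Mb
Time = 344 / 8700
Time = 0.0395 seconds


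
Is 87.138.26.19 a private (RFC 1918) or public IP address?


RFC 1918 private ranges:
  10.0.0.0/8 (10.0.0.0 - 10.255.255.255)
  172.16.0.0/12 (172.16.0.0 - 172.31.255.255)
  192.168.0.0/16 (192.168.0.0 - 192.168.255.255)
Public (not in any RFC 1918 range)


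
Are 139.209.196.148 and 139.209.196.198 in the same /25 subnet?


Mask: 255.255.255.128
139.209.196.148 AND mask = 139.209.196.128
139.209.196.198 AND mask = 139.209.196.128
Yes, same subnet (139.209.196.128)


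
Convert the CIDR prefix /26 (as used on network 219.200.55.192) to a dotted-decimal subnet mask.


/26 means 26 network bits, 6 host bits
Binary: 11111111111111111111111111000000
Mask: 255.255.255.192


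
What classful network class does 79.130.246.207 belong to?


First octet: 79
Binary: 01001111
0xxxxxxx -> Class A (1-126)
Class A, default mask 255.0.0.0 (/8)


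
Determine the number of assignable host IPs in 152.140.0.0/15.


Host bits = 32 - 15 = 17
Total addresses = 2^17 = 131072
Usable = total - 2 (network and broadcast)
Usable hosts: 131070


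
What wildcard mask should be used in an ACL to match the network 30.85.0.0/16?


Subnet mask: 255.255.0.0
Wildcard = 255.255.255.255 - subnet mask
255 - 255 = 0
255 - 255 = 0
255 - 0 = 255
255 - 0 = 255
Wildcard: 0.0.255.255


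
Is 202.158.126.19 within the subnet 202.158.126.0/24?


Subnet network: 202.158.126.0
Test IP AND mask: 202.158.126.0
Yes, 202.158.126.19 is in 202.158.126.0/24


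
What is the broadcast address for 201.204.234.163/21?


Network: 201.204.232.0/21
Host bits = 11
Set all host bits to 1:
Broadcast: 201.204.239.255


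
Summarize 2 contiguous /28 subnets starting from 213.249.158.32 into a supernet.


Original prefix: /28
Number of subnets: 2 = 2^1
New prefix = 28 - 1 = 27
Supernet: 213.249.158.32/27


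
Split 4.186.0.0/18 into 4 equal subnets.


New prefix = 18 + 2 = 20
Each subnet has 4096 addresses
  4.186.0.0/20
  4.186.16.0/20
  4.186.32.0/20
  4.186.48.0/20
Subnets: 4.186.0.0/20, 4.186.16.0/20, 4.186.32.0/20, 4.186.48.0/20


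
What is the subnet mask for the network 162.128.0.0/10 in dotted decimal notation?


/10 means 10 network bits, 22 host bits
Binary: 11111111110000000000000000000000
Mask: 255.192.0.0


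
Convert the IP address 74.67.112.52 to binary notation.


74 = 01001010
67 = 01000011
112 = 01110000
52 = 00110100
Binary: 01001010.01000011.01110000.00110100


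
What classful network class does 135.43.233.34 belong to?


First octet: 135
Binary: 10000111
10xxxxxx -> Class B (128-191)
Class B, default mask 255.255.0.0 (/16)


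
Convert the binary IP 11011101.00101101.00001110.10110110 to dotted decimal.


11011101 = 221
00101101 = 45
00001110 = 14
10110110 = 182
IP: 221.45.14.182


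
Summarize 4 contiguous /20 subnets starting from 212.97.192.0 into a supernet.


Original prefix: /20
Number of subnets: 4 = 2^2
New prefix = 20 - 2 = 18
Supernet: 212.97.192.0/18


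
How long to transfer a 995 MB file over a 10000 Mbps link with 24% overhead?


Effective throughput = 10000 * (1 - 24/100) = 7600 Mbps
File size in Mb = 995 * 8 = 7960 Mb
Time = 7960 / 7600
Time = 1.0474 seconds


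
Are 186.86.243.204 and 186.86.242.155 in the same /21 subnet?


Mask: 255.255.248.0
186.86.243.204 AND mask = 186.86.240.0
186.86.242.155 AND mask = 186.86.240.0
Yes, same subnet (186.86.240.0)


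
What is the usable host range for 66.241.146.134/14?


Network: 66.240.0.0
Broadcast: 66.243.255.255
First usable = network + 1
Last usable = broadcast - 1
Range: 66.240.0.1 to 66.243.255.254


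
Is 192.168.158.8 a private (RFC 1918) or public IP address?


RFC 1918 private ranges:
  10.0.0.0/8 (10.0.0.0 - 10.255.255.255)
  172.16.0.0/12 (172.16.0.0 - 172.31.255.255)
  192.168.0.0/16 (192.168.0.0 - 192.168.255.255)
Private (in 192.168.0.0/16)


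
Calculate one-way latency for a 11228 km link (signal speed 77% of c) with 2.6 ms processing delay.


Speed = 0.77 * 3e5 km/s = 231000 km/s
Propagation delay = 11228 / 231000 = 0.0486 s = 48.6061 ms
Processing delay = 2.6 ms
Total one-way latency = 51.2061 ms


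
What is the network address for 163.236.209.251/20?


IP:   10100011.11101100.11010001.11111011
Mask: 11111111.11111111.11110000.00000000
AND operation:
Net:  10100011.11101100.11010000.00000000
Network: 163.236.208.0/20


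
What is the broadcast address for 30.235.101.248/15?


Network: 30.234.0.0/15
Host bits = 17
Set all host bits to 1:
Broadcast: 30.235.255.255


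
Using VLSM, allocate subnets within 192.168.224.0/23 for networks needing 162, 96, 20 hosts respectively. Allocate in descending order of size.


162 hosts -> /24 (254 usable): 192.168.224.0/24
96 hosts -> /25 (126 usable): 192.168.225.0/25
20 hosts -> /27 (30 usable): 192.168.225.128/27
Allocation: 192.168.224.0/24 (162 hosts, 254 usable); 192.168.225.0/25 (96 hosts, 126 usable); 192.168.225.128/27 (20 hosts, 30 usable)


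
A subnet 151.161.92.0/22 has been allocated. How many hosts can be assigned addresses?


Host bits = 32 - 22 = 10
Total addresses = 2^10 = 1024
Usable = total - 2 (network and broadcast)
Usable hosts: 1022


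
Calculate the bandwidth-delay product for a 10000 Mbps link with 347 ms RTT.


BDP = bandwidth * RTT
= 10000 Mbps * 347 ms
= 10000 * 1e6 * 347 / 1000 bits
= 3470000000 bits
= 433750000 bytes
= 423583.9844 KB
BDP = 3470000000 bits (433750000 bytes)


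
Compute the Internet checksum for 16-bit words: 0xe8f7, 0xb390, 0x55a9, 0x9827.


Sum all words (with carry folding):
+ 0xe8f7 = 0xe8f7
+ 0xb390 = 0x9c88
+ 0x55a9 = 0xf231
+ 0x9827 = 0x8a59
One's complement: ~0x8a59
Checksum = 0x75a6


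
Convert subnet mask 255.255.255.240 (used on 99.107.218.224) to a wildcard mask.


Subnet mask: 255.255.255.240
Wildcard = 255.255.255.255 - subnet mask
255 - 255 = 0
255 - 255 = 0
255 - 255 = 0
255 - 240 = 15
Wildcard: 0.0.0.15


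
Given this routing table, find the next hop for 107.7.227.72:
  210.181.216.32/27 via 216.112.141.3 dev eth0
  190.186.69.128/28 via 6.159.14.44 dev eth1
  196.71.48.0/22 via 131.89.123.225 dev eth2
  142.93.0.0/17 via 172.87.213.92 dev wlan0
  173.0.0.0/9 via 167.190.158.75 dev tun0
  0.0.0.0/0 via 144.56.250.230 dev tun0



Longest prefix match for 107.7.227.72:
  /27 210.181.216.32: no
  /28 190.186.69.128: no
  /22 196.71.48.0: no
  /17 142.93.0.0: no
  /9 173.0.0.0: no
  /0 0.0.0.0: MATCH
Selected: next-hop 144.56.250.230 via tun0 (matched /0)


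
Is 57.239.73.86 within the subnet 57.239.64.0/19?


Subnet network: 57.239.64.0
Test IP AND mask: 57.239.64.0
Yes, 57.239.73.86 is in 57.239.64.0/19


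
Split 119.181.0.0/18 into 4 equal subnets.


New prefix = 18 + 2 = 20
Each subnet has 4096 addresses
  119.181.0.0/20
  119.181.16.0/20
  119.181.32.0/20
  119.181.48.0/20
Subnets: 119.181.0.0/20, 119.181.16.0/20, 119.181.32.0/20, 119.181.48.0/20


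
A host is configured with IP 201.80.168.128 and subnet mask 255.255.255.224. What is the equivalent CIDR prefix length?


Binary: 11111111.11111111.11111111.11100000
Count leading 1s
Prefix: /27


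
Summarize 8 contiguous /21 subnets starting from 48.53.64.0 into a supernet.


Original prefix: /21
Number of subnets: 8 = 2^3
New prefix = 21 - 3 = 18
Supernet: 48.53.64.0/18


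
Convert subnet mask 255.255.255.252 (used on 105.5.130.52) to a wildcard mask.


Subnet mask: 255.255.255.252
Wildcard = 255.255.255.255 - subnet mask
255 - 255 = 0
255 - 255 = 0
255 - 255 = 0
255 - 252 = 3
Wildcard: 0.0.0.3


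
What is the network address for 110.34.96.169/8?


IP:   01101110.00100010.01100000.10101001
Mask: 11111111.00000000.00000000.00000000
AND operation:
Net:  01101110.00000000.00000000.00000000
Network: 110.0.0.0/8


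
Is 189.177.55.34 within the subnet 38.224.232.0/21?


Subnet network: 38.224.232.0
Test IP AND mask: 189.177.48.0
No, 189.177.55.34 is not in 38.224.232.0/21


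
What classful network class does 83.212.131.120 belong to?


First octet: 83
Binary: 01010011
0xxxxxxx -> Class A (1-126)
Class A, default mask 255.0.0.0 (/8)


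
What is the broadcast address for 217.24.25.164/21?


Network: 217.24.24.0/21
Host bits = 11
Set all host bits to 1:
Broadcast: 217.24.31.255


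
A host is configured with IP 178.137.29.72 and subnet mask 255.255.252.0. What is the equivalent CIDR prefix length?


Binary: 11111111.11111111.11111100.00000000
Count leading 1s
Prefix: /22


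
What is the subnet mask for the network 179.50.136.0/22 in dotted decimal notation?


/22 means 22 network bits, 10 host bits
Binary: 11111111111111111111110000000000
Mask: 255.255.252.0


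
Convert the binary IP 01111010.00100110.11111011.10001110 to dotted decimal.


01111010 = 122
00100110 = 38
11111011 = 251
10001110 = 142
IP: 122.38.251.142


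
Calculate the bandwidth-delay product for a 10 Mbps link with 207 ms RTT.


BDP = bandwidth * RTT
= 10 Mbps * 207 ms
= 10 * 1e6 * 207 / 1000 bits
= 2070000 bits
= 258750 bytes
= 252.6855 KB
BDP = 2070000 bits (258750 bytes)


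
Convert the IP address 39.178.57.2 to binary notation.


39 = 00100111
178 = 10110010
57 = 00111001
2 = 00000010
Binary: 00100111.10110010.00111001.00000010


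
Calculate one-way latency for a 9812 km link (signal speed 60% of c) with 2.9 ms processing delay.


Speed = 0.6 * 3e5 km/s = 180000 km/s
Propagation delay = 9812 / 180000 = 0.0545 s = 54.5111 ms
Processing delay = 2.9 ms
Total one-way latency = 57.4111 ms


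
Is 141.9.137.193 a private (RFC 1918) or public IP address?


RFC 1918 private ranges:
  10.0.0.0/8 (10.0.0.0 - 10.255.255.255)
  172.16.0.0/12 (172.16.0.0 - 172.31.255.255)
  192.168.0.0/16 (192.168.0.0 - 192.168.255.255)
Public (not in any RFC 1918 range)


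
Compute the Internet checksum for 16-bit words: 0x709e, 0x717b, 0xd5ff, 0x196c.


Sum all words (with carry folding):
+ 0x709e = 0x709e
+ 0x717b = 0xe219
+ 0xd5ff = 0xb819
+ 0x196c = 0xd185
One's complement: ~0xd185
Checksum = 0x2e7a


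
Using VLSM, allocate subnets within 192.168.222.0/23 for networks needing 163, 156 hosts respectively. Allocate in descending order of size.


163 hosts -> /24 (254 usable): 192.168.222.0/24
156 hosts -> /24 (254 usable): 192.168.223.0/24
Allocation: 192.168.222.0/24 (163 hosts, 254 usable); 192.168.223.0/24 (156 hosts, 254 usable)


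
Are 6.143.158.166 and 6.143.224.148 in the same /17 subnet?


Mask: 255.255.128.0
6.143.158.166 AND mask = 6.143.128.0
6.143.224.148 AND mask = 6.143.128.0
Yes, same subnet (6.143.128.0)


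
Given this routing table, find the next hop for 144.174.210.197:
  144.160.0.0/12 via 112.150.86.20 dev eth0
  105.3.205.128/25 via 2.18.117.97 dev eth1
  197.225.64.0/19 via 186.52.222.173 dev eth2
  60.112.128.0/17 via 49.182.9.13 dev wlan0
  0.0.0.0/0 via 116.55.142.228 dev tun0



Longest prefix match for 144.174.210.197:
  /12 144.160.0.0: MATCH
  /25 105.3.205.128: no
  /19 197.225.64.0: no
  /17 60.112.128.0: no
  /0 0.0.0.0: MATCH
Selected: next-hop 112.150.86.20 via eth0 (matched /12)


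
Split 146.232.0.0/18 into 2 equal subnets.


New prefix = 18 + 1 = 19
Each subnet has 8192 addresses
  146.232.0.0/19
  146.232.32.0/19
Subnets: 146.232.0.0/19, 146.232.32.0/19


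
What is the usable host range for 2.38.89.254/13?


Network: 2.32.0.0
Broadcast: 2.39.255.255
First usable = network + 1
Last usable = broadcast - 1
Range: 2.32.0.1 to 2.39.255.254


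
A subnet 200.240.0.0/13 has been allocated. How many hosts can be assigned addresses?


Host bits = 32 - 13 = 19
Total addresses = 2^19 = 524288
Usable = total - 2 (network and broadcast)
Usable hosts: 524286


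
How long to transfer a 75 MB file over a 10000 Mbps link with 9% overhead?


Effective throughput = 10000 * (1 - 9/100) = 9100 Mbps
File size in Mb = 75 * 8 = 600 Mb
Time = 600 / 9100
Time = 0.0659 seconds


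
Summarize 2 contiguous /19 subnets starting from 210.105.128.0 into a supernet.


Original prefix: /19
Number of subnets: 2 = 2^1
New prefix = 19 - 1 = 18
Supernet: 210.105.128.0/18


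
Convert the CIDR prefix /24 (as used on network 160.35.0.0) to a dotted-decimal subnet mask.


/24 means 24 network bits, 8 host bits
Binary: 11111111111111111111111100000000
Mask: 255.255.255.0


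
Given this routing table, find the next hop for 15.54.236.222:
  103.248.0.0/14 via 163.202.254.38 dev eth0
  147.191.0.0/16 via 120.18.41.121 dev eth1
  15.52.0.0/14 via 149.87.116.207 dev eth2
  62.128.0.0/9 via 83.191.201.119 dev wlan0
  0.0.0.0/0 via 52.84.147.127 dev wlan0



Longest prefix match for 15.54.236.222:
  /14 103.248.0.0: no
  /16 147.191.0.0: no
  /14 15.52.0.0: MATCH
  /9 62.128.0.0: no
  /0 0.0.0.0: MATCH
Selected: next-hop 149.87.116.207 via eth2 (matched /14)


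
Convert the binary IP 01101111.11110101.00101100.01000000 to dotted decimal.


01101111 = 111
11110101 = 245
00101100 = 44
01000000 = 64
IP: 111.245.44.64


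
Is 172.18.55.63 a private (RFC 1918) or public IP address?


RFC 1918 private ranges:
  10.0.0.0/8 (10.0.0.0 - 10.255.255.255)
  172.16.0.0/12 (172.16.0.0 - 172.31.255.255)
  192.168.0.0/16 (192.168.0.0 - 192.168.255.255)
Private (in 172.16.0.0/12)


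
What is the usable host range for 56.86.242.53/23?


Network: 56.86.242.0
Broadcast: 56.86.243.255
First usable = network + 1
Last usable = broadcast - 1
Range: 56.86.242.1 to 56.86.243.254


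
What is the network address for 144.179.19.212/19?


IP:   10010000.10110011.00010011.11010100
Mask: 11111111.11111111.11100000.00000000
AND operation:
Net:  10010000.10110011.00000000.00000000
Network: 144.179.0.0/19


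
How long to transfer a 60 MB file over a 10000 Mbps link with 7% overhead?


Effective throughput = 10000 * (1 - 7/100) = 9300 Mbps
File size in Mb = 60 * 8 = 480 Mb
Time = 480 / 9300
Time = 0.0516 seconds


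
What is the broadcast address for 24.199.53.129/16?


Network: 24.199.0.0/16
Host bits = 16
Set all host bits to 1:
Broadcast: 24.199.255.255


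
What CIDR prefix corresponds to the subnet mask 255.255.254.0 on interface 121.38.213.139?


Binary: 11111111.11111111.11111110.00000000
Count leading 1s
Prefix: /23


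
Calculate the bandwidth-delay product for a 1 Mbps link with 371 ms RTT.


BDP = bandwidth * RTT
= 1 Mbps * 371 ms
= 1 * 1e6 * 371 / 1000 bits
= 371000 bits
= 46375 bytes
= 45.2881 KB
BDP = 371000 bits (46375 bytes)


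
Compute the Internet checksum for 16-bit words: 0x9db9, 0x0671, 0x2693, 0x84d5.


Sum all words (with carry folding):
+ 0x9db9 = 0x9db9
+ 0x0671 = 0xa42a
+ 0x2693 = 0xcabd
+ 0x84d5 = 0x4f93
One's complement: ~0x4f93
Checksum = 0xb06c


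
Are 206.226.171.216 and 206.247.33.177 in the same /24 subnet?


Mask: 255.255.255.0
206.226.171.216 AND mask = 206.226.171.0
206.247.33.177 AND mask = 206.247.33.0
No, different subnets (206.226.171.0 vs 206.247.33.0)


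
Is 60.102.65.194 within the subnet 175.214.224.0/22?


Subnet network: 175.214.224.0
Test IP AND mask: 60.102.64.0
No, 60.102.65.194 is not in 175.214.224.0/22


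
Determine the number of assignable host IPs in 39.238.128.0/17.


Host bits = 32 - 17 = 15
Total addresses = 2^15 = 32768
Usable = total - 2 (network and broadcast)
Usable hosts: 32766


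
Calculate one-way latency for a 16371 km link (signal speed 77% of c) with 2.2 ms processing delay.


Speed = 0.77 * 3e5 km/s = 231000 km/s
Propagation delay = 16371 / 231000 = 0.0709 s = 70.8701 ms
Processing delay = 2.2 ms
Total one-way latency = 73.0701 ms


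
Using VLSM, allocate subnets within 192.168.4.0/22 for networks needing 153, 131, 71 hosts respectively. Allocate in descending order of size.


153 hosts -> /24 (254 usable): 192.168.4.0/24
131 hosts -> /24 (254 usable): 192.168.5.0/24
71 hosts -> /25 (126 usable): 192.168.6.0/25
Allocation: 192.168.4.0/24 (153 hosts, 254 usable); 192.168.5.0/24 (131 hosts, 254 usable); 192.168.6.0/25 (71 hosts, 126 usable)


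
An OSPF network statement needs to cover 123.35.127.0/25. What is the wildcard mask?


Subnet mask: 255.255.255.128
Wildcard = 255.255.255.255 - subnet mask
255 - 255 = 0
255 - 255 = 0
255 - 255 = 0
255 - 128 = 127
Wildcard: 0.0.0.127


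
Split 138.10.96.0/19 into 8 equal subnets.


New prefix = 19 + 3 = 22
Each subnet has 1024 addresses
  138.10.96.0/22
  138.10.100.0/22
  138.10.104.0/22
  138.10.108.0/22
  138.10.112.0/22
  138.10.116.0/22
  138.10.120.0/22
  138.10.124.0/22
Subnets: 138.10.96.0/22, 138.10.100.0/22, 138.10.104.0/22, 138.10.108.0/22, 138.10.112.0/22, 138.10.116.0/22, 138.10.120.0/22, 138.10.124.0/22


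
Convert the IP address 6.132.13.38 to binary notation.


6 = 00000110
132 = 10000100
13 = 00001101
38 = 00100110
Binary: 00000110.10000100.00001101.00100110


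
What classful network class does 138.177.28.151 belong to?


First octet: 138
Binary: 10001010
10xxxxxx -> Class B (128-191)
Class B, default mask 255.255.0.0 (/16)


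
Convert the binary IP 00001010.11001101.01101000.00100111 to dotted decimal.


00001010 = 10
11001101 = 205
01101000 = 104
00100111 = 39
IP: 10.205.104.39


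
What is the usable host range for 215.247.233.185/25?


Network: 215.247.233.128
Broadcast: 215.247.233.255
First usable = network + 1
Last usable = broadcast - 1
Range: 215.247.233.129 to 215.247.233.254


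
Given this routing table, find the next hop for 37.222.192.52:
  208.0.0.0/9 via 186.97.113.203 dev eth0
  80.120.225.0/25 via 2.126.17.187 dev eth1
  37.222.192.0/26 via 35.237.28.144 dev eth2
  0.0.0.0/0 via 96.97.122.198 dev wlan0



Longest prefix match for 37.222.192.52:
  /9 208.0.0.0: no
  /25 80.120.225.0: no
  /26 37.222.192.0: MATCH
  /0 0.0.0.0: MATCH
Selected: next-hop 35.237.28.144 via eth2 (matched /26)
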